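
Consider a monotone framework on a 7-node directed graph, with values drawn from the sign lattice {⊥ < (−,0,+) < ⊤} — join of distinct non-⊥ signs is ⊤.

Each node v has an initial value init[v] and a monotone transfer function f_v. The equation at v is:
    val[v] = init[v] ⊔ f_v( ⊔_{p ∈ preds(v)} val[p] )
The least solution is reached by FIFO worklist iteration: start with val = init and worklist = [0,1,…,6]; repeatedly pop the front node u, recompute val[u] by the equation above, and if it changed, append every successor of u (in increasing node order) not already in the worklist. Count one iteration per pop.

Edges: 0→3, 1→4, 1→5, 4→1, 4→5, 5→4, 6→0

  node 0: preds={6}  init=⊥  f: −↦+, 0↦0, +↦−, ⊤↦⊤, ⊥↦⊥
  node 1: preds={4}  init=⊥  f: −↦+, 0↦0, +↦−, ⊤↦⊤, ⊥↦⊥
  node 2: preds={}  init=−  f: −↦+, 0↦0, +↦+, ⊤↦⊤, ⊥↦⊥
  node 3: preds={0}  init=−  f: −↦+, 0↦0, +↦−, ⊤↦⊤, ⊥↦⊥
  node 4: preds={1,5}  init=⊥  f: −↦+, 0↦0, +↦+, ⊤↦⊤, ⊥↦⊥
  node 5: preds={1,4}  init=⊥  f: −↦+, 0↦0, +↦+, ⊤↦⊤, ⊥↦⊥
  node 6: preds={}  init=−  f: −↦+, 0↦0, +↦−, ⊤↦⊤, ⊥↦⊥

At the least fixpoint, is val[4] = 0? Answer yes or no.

no

Iteration log — 7 steps:
  step 1. node 0  ⊔preds=−  new=+  old=⊥  +wl: 
  step 2. node 1  ⊔preds=⊥  new=⊥  stable
  step 3. node 2  ⊔preds=⊥  new=−  stable
  step 4. node 3  ⊔preds=+  new=−  stable
  step 5. node 4  ⊔preds=⊥  new=⊥  stable
  step 6. node 5  ⊔preds=⊥  new=⊥  stable
  step 7. node 6  ⊔preds=⊥  new=−  stable

Least fixpoint reached:
  node 0: +
  node 1: ⊥
  node 2: −
  node 3: −
  node 4: ⊥
  node 5: ⊥
  node 6: −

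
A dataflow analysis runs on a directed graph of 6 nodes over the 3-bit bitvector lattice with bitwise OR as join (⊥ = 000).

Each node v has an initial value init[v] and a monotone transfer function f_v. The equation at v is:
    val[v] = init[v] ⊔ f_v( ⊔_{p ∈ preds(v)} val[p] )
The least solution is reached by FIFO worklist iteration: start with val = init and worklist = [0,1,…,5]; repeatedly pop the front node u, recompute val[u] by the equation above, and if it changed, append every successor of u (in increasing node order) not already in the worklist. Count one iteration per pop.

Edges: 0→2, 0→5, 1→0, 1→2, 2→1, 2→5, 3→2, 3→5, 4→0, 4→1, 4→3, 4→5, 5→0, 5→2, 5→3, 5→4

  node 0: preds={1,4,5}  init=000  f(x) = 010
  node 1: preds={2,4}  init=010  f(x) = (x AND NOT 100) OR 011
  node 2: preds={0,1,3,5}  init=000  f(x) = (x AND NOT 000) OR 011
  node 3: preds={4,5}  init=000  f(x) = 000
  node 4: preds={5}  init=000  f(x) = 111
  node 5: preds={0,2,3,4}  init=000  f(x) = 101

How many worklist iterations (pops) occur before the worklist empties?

Iteration log — 13 steps:
  step 1. node 0  ⊔preds=010  new=010  old=000  +wl: 
  step 2. node 1  ⊔preds=000  new=011  old=010  +wl: 0
  step 3. node 2  ⊔preds=011  new=011  old=000  +wl: 1
  step 4. node 3  ⊔preds=000  new=000  stable
  step 5. node 4  ⊔preds=000  new=111  old=000  +wl: 3
  step 6. node 5  ⊔preds=111  new=101  old=000  +wl: 2,4
  step 7. node 0  ⊔preds=111  new=010  stable
  step 8. node 1  ⊔preds=111  new=011  stable
  step 9. node 3  ⊔preds=111  new=000  stable
  step 10. node 2  ⊔preds=111  new=111  old=011  +wl: 1,5
  step 11. node 4  ⊔preds=101  new=111  stable
  step 12. node 1  ⊔preds=111  new=011  stable
  step 13. node 5  ⊔preds=111  new=101  stable

Least fixpoint reached:
  node 0: 010
  node 1: 011
  node 2: 111
  node 3: 000
  node 4: 111
  node 5: 101

13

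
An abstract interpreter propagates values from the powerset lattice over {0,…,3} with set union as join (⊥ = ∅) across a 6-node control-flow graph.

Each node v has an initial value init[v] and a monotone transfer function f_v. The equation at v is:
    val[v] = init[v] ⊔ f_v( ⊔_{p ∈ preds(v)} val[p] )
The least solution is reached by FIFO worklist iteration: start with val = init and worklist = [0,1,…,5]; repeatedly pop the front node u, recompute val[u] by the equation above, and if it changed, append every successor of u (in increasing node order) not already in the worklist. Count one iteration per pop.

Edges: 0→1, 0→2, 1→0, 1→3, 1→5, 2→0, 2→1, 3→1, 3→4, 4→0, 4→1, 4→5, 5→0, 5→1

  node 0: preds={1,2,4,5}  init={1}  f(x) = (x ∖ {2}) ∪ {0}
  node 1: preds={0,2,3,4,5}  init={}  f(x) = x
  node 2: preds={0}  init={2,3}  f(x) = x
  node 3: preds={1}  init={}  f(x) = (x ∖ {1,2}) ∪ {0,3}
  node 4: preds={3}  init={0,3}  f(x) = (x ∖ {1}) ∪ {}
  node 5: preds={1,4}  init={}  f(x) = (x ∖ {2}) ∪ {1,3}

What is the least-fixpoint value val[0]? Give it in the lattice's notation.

Iteration log — 8 steps:
  step 1. node 0  ⊔preds={0,2,3}  new={0,1,3}  old={1}  +wl: 
  step 2. node 1  ⊔preds={0,1,2,3}  new={0,1,2,3}  old={}  +wl: 0
  step 3. node 2  ⊔preds={0,1,3}  new={0,1,2,3}  old={2,3}  +wl: 1
  step 4. node 3  ⊔preds={0,1,2,3}  new={0,3}  old={}  +wl: 
  step 5. node 4  ⊔preds={0,3}  new={0,3}  stable
  step 6. node 5  ⊔preds={0,1,2,3}  new={0,1,3}  old={}  +wl: 
  step 7. node 0  ⊔preds={0,1,2,3}  new={0,1,3}  stable
  step 8. node 1  ⊔preds={0,1,2,3}  new={0,1,2,3}  stable

Least fixpoint reached:
  node 0: {0,1,3}
  node 1: {0,1,2,3}
  node 2: {0,1,2,3}
  node 3: {0,3}
  node 4: {0,3}
  node 5: {0,1,3}

{0,1,3}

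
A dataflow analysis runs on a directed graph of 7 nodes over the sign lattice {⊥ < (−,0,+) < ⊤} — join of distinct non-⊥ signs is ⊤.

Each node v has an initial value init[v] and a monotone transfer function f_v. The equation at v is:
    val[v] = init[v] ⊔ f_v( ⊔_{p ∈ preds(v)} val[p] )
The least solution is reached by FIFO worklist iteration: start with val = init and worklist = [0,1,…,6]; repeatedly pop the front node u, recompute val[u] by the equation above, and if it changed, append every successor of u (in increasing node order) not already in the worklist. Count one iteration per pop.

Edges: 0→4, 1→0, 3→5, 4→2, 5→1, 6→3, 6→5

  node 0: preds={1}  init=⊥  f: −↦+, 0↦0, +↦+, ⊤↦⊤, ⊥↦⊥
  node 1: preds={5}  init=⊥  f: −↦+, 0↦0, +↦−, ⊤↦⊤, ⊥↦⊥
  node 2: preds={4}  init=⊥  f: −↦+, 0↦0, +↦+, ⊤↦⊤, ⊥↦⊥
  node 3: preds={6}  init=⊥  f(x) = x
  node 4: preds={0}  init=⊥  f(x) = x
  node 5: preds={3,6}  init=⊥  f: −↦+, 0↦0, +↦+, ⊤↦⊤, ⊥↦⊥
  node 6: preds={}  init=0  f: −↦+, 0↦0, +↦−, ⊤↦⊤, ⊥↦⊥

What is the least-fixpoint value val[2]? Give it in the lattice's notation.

0

Iteration log — 11 steps:
  step 1. node 0  ⊔preds=⊥  new=⊥  stable
  step 2. node 1  ⊔preds=⊥  new=⊥  stable
  step 3. node 2  ⊔preds=⊥  new=⊥  stable
  step 4. node 3  ⊔preds=0  new=0  old=⊥  +wl: 
  step 5. node 4  ⊔preds=⊥  new=⊥  stable
  step 6. node 5  ⊔preds=0  new=0  old=⊥  +wl: 1
  step 7. node 6  ⊔preds=⊥  new=0  stable
  step 8. node 1  ⊔preds=0  new=0  old=⊥  +wl: 0
  step 9. node 0  ⊔preds=0  new=0  old=⊥  +wl: 4
  step 10. node 4  ⊔preds=0  new=0  old=⊥  +wl: 2
  step 11. node 2  ⊔preds=0  new=0  old=⊥  +wl: 

Least fixpoint reached:
  node 0: 0
  node 1: 0
  node 2: 0
  node 3: 0
  node 4: 0
  node 5: 0
  node 6: 0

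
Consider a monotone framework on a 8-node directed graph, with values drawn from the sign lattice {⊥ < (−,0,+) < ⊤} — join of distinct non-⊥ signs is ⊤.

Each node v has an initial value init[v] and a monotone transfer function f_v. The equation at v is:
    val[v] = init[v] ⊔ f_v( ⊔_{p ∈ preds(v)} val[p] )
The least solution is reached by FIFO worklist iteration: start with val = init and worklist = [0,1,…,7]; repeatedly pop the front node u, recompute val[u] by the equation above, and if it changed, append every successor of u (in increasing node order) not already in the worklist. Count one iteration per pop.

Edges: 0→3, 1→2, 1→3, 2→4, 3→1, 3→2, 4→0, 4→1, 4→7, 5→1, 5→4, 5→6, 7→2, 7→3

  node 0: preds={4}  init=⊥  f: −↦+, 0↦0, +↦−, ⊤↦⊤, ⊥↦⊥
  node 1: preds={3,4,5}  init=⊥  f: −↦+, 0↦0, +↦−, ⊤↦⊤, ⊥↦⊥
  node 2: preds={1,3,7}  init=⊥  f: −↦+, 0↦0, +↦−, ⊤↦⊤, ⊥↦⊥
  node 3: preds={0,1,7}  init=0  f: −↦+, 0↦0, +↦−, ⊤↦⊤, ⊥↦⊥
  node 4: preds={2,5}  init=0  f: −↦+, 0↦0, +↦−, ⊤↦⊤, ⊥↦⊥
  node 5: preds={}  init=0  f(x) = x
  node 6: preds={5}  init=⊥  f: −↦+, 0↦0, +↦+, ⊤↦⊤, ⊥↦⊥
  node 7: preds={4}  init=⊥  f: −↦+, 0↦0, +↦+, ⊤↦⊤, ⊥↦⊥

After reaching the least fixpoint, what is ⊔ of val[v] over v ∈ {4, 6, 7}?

Iteration log — 10 steps:
  step 1. node 0  ⊔preds=0  new=0  old=⊥  +wl: 
  step 2. node 1  ⊔preds=0  new=0  old=⊥  +wl: 
  step 3. node 2  ⊔preds=0  new=0  old=⊥  +wl: 
  step 4. node 3  ⊔preds=0  new=0  stable
  step 5. node 4  ⊔preds=0  new=0  stable
  step 6. node 5  ⊔preds=⊥  new=0  stable
  step 7. node 6  ⊔preds=0  new=0  old=⊥  +wl: 
  step 8. node 7  ⊔preds=0  new=0  old=⊥  +wl: 2,3
  step 9. node 2  ⊔preds=0  new=0  stable
  step 10. node 3  ⊔preds=0  new=0  stable

Least fixpoint reached:
  node 0: 0
  node 1: 0
  node 2: 0
  node 3: 0
  node 4: 0
  node 5: 0
  node 6: 0
  node 7: 0

0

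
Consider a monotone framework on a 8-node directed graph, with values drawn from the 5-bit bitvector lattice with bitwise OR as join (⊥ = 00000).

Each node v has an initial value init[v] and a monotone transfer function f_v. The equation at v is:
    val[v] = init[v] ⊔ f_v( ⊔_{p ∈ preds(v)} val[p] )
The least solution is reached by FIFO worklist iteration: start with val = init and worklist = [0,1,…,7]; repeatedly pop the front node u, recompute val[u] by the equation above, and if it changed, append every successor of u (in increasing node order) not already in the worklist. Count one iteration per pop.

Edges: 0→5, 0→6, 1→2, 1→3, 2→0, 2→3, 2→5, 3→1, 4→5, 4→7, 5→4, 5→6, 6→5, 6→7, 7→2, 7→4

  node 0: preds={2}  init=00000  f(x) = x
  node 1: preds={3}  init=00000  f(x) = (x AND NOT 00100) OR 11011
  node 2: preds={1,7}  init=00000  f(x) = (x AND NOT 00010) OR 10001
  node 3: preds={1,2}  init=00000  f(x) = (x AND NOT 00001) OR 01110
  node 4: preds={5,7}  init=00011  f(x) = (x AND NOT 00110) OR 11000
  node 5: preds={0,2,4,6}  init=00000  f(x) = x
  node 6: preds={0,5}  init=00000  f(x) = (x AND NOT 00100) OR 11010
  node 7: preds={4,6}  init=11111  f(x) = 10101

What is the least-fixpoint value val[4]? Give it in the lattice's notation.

Trace (13 dequeues):
  [1] u=0 | in 00000 | out 00000 | ==
  [2] u=1 | in 00000 | out 11011 | prev 00000 | push {}
  [3] u=2 | in 11111 | out 11101 | prev 00000 | push {0}
  [4] u=3 | in 11111 | out 11110 | prev 00000 | push {1}
  [5] u=4 | in 11111 | out 11011 | prev 00011 | push {}
  [6] u=5 | in 11111 | out 11111 | prev 00000 | push {4}
  [7] u=6 | in 11111 | out 11011 | prev 00000 | push {5}
  [8] u=7 | in 11011 | out 11111 | ==
  [9] u=0 | in 11101 | out 11101 | prev 00000 | push {6}
  [10] u=1 | in 11110 | out 11011 | ==
  [11] u=4 | in 11111 | out 11011 | ==
  [12] u=5 | in 11111 | out 11111 | ==
  [13] u=6 | in 11111 | out 11011 | ==

Converged values:
  [0] 11101
  [1] 11011
  [2] 11101
  [3] 11110
  [4] 11011
  [5] 11111
  [6] 11011
  [7] 11111

11011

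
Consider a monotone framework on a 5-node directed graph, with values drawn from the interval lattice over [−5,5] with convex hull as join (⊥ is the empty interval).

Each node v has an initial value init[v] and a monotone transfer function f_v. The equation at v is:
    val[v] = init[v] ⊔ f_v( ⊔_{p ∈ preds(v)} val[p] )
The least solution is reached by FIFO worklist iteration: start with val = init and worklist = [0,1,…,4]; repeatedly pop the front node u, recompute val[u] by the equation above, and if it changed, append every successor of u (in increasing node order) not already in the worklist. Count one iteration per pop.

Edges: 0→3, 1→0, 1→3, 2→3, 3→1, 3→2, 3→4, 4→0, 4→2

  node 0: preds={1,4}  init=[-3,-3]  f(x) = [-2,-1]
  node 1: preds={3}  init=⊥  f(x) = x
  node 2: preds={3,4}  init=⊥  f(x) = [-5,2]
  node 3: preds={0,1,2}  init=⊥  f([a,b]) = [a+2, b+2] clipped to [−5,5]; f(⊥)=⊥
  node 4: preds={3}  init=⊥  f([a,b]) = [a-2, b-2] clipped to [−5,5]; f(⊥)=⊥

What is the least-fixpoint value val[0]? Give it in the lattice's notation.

Worklist (15 pops):
  #1 pop 0: in=⊥ → [-3,-1] (was [-3,-3]); enqueue []
  #2 pop 1: in=⊥ → ⊥ (no change)
  #3 pop 2: in=⊥ → [-5,2] (was ⊥); enqueue []
  #4 pop 3: in=[-5,2] → [-3,4] (was ⊥); enqueue [1,2]
  #5 pop 4: in=[-3,4] → [-5,2] (was ⊥); enqueue [0]
  #6 pop 1: in=[-3,4] → [-3,4] (was ⊥); enqueue [3]
  #7 pop 2: in=[-5,4] → [-5,2] (no change)
  #8 pop 0: in=[-5,4] → [-3,-1] (no change)
  #9 pop 3: in=[-5,4] → [-3,5] (was [-3,4]); enqueue [1,2,4]
  #10 pop 1: in=[-3,5] → [-3,5] (was [-3,4]); enqueue [0,3]
  #11 pop 2: in=[-5,5] → [-5,2] (no change)
  #12 pop 4: in=[-3,5] → [-5,3] (was [-5,2]); enqueue [2]
  #13 pop 0: in=[-5,5] → [-3,-1] (no change)
  #14 pop 3: in=[-5,5] → [-3,5] (no change)
  #15 pop 2: in=[-5,5] → [-5,2] (no change)

Fixpoint:
  val[0] = [-3,-1]
  val[1] = [-3,5]
  val[2] = [-5,2]
  val[3] = [-3,5]
  val[4] = [-5,3]

[-3,-1]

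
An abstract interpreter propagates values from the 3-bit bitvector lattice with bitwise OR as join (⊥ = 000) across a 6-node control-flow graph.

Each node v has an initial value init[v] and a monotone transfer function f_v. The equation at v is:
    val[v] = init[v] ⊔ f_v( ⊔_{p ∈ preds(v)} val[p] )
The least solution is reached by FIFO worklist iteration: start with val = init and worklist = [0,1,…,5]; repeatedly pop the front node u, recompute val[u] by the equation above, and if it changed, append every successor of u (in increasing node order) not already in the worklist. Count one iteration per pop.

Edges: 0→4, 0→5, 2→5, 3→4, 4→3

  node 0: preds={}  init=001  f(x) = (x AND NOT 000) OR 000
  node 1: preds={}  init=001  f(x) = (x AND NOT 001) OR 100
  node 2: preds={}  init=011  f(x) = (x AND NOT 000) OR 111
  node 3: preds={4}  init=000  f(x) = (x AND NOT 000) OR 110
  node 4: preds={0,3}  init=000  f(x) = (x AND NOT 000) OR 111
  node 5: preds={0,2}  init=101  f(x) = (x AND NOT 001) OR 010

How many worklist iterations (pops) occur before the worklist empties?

Iteration log — 8 steps:
  step 1. node 0  ⊔preds=000  new=001  stable
  step 2. node 1  ⊔preds=000  new=101  old=001  +wl: 
  step 3. node 2  ⊔preds=000  new=111  old=011  +wl: 
  step 4. node 3  ⊔preds=000  new=110  old=000  +wl: 
  step 5. node 4  ⊔preds=111  new=111  old=000  +wl: 3
  step 6. node 5  ⊔preds=111  new=111  old=101  +wl: 
  step 7. node 3  ⊔preds=111  new=111  old=110  +wl: 4
  step 8. node 4  ⊔preds=111  new=111  stable

Least fixpoint reached:
  node 0: 001
  node 1: 101
  node 2: 111
  node 3: 111
  node 4: 111
  node 5: 111

8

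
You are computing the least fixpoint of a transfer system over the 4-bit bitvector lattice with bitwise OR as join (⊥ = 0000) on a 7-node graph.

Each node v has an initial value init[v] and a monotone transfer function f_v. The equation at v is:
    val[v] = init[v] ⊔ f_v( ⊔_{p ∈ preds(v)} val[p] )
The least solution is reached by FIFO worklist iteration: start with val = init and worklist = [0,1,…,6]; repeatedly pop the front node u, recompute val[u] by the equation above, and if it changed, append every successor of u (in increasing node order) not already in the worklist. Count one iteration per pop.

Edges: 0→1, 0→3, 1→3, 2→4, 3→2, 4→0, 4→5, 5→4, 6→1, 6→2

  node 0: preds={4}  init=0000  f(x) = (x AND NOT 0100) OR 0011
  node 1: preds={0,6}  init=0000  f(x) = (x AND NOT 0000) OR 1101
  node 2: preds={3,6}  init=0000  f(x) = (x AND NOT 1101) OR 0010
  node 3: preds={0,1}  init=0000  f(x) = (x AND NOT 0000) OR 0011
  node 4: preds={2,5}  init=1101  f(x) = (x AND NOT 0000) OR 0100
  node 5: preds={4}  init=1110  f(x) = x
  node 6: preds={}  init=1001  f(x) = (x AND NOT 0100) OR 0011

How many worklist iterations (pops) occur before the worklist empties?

Iteration log — 11 steps:
  step 1. node 0  ⊔preds=1101  new=1011  old=0000  +wl: 
  step 2. node 1  ⊔preds=1011  new=1111  old=0000  +wl: 
  step 3. node 2  ⊔preds=1001  new=0010  old=0000  +wl: 
  step 4. node 3  ⊔preds=1111  new=1111  old=0000  +wl: 2
  step 5. node 4  ⊔preds=1110  new=1111  old=1101  +wl: 0
  step 6. node 5  ⊔preds=1111  new=1111  old=1110  +wl: 4
  step 7. node 6  ⊔preds=0000  new=1011  old=1001  +wl: 1
  step 8. node 2  ⊔preds=1111  new=0010  stable
  step 9. node 0  ⊔preds=1111  new=1011  stable
  step 10. node 4  ⊔preds=1111  new=1111  stable
  step 11. node 1  ⊔preds=1011  new=1111  stable

Least fixpoint reached:
  node 0: 1011
  node 1: 1111
  node 2: 0010
  node 3: 1111
  node 4: 1111
  node 5: 1111
  node 6: 1011

11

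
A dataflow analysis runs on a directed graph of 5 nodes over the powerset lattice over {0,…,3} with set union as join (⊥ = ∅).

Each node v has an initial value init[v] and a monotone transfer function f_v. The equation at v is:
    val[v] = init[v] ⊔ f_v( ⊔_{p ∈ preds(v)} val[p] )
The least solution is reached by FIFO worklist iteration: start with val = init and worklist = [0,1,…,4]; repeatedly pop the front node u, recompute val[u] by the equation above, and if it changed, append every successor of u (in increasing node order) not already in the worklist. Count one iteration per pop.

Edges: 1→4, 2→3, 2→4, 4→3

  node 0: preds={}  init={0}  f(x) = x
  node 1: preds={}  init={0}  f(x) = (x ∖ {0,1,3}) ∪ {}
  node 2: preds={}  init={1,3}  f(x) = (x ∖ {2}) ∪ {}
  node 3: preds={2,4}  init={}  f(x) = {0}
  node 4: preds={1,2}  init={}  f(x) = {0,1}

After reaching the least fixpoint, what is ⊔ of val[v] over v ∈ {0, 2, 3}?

Trace (6 dequeues):
  [1] u=0 | in {} | out {0} | ==
  [2] u=1 | in {} | out {0} | ==
  [3] u=2 | in {} | out {1,3} | ==
  [4] u=3 | in {1,3} | out {0} | prev {} | push {}
  [5] u=4 | in {0,1,3} | out {0,1} | prev {} | push {3}
  [6] u=3 | in {0,1,3} | out {0} | ==

Converged values:
  [0] {0}
  [1] {0}
  [2] {1,3}
  [3] {0}
  [4] {0,1}

{0,1,3}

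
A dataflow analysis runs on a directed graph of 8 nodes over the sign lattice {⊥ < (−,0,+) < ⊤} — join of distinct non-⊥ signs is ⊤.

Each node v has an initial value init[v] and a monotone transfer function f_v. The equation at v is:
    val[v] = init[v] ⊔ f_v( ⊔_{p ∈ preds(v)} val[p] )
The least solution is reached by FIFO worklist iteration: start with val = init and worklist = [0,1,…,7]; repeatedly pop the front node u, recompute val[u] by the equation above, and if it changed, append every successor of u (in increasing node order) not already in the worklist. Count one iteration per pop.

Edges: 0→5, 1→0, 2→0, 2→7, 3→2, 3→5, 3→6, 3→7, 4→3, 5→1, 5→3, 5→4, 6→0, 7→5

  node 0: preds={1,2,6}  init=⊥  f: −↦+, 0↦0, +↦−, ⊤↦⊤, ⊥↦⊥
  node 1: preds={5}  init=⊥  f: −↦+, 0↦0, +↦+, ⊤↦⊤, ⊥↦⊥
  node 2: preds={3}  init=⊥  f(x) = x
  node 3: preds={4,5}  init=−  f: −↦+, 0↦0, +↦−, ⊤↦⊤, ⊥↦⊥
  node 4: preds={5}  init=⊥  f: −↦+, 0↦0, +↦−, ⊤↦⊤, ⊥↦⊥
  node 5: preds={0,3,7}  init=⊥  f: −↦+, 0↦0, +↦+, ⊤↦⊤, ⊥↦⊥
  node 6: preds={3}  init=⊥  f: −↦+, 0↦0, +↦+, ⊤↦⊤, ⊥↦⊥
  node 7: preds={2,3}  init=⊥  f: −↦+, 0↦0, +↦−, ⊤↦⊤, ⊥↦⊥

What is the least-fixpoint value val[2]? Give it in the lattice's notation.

Trace (24 dequeues):
  [1] u=0 | in ⊥ | out ⊥ | ==
  [2] u=1 | in ⊥ | out ⊥ | ==
  [3] u=2 | in − | out − | prev ⊥ | push {0}
  [4] u=3 | in ⊥ | out − | ==
  [5] u=4 | in ⊥ | out ⊥ | ==
  [6] u=5 | in − | out + | prev ⊥ | push {1,3,4}
  [7] u=6 | in − | out + | prev ⊥ | push {}
  [8] u=7 | in − | out + | prev ⊥ | push {5}
  [9] u=0 | in ⊤ | out ⊤ | prev ⊥ | push {}
  [10] u=1 | in + | out + | prev ⊥ | push {0}
  [11] u=3 | in + | out − | ==
  [12] u=4 | in + | out − | prev ⊥ | push {3}
  [13] u=5 | in ⊤ | out ⊤ | prev + | push {1,4}
  [14] u=0 | in ⊤ | out ⊤ | ==
  [15] u=3 | in ⊤ | out ⊤ | prev − | push {2,5,6,7}
  [16] u=1 | in ⊤ | out ⊤ | prev + | push {0}
  [17] u=4 | in ⊤ | out ⊤ | prev − | push {3}
  [18] u=2 | in ⊤ | out ⊤ | prev − | push {}
  [19] u=5 | in ⊤ | out ⊤ | ==
  [20] u=6 | in ⊤ | out ⊤ | prev + | push {}
  [21] u=7 | in ⊤ | out ⊤ | prev + | push {5}
  [22] u=0 | in ⊤ | out ⊤ | ==
  [23] u=3 | in ⊤ | out ⊤ | ==
  [24] u=5 | in ⊤ | out ⊤ | ==

Converged values:
  [0] ⊤
  [1] ⊤
  [2] ⊤
  [3] ⊤
  [4] ⊤
  [5] ⊤
  [6] ⊤
  [7] ⊤

⊤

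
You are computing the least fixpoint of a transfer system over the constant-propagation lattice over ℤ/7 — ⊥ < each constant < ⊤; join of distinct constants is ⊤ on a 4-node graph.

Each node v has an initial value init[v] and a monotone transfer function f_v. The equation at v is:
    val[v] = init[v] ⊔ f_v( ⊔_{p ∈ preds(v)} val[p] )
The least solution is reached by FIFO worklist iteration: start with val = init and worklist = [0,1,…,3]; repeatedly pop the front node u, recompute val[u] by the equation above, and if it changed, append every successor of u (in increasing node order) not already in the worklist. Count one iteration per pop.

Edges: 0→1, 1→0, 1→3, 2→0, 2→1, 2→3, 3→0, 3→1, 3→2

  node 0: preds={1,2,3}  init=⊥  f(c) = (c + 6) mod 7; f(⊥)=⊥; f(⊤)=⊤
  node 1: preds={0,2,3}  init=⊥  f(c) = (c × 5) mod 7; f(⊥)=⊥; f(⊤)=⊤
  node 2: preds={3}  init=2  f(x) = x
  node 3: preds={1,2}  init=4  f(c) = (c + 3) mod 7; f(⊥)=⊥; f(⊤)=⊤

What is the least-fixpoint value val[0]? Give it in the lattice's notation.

⊤

Iteration log — 7 steps:
  step 1. node 0  ⊔preds=⊤  new=⊤  old=⊥  +wl: 
  step 2. node 1  ⊔preds=⊤  new=⊤  old=⊥  +wl: 0
  step 3. node 2  ⊔preds=4  new=⊤  old=2  +wl: 1
  step 4. node 3  ⊔preds=⊤  new=⊤  old=4  +wl: 2
  step 5. node 0  ⊔preds=⊤  new=⊤  stable
  step 6. node 1  ⊔preds=⊤  new=⊤  stable
  step 7. node 2  ⊔preds=⊤  new=⊤  stable

Least fixpoint reached:
  node 0: ⊤
  node 1: ⊤
  node 2: ⊤
  node 3: ⊤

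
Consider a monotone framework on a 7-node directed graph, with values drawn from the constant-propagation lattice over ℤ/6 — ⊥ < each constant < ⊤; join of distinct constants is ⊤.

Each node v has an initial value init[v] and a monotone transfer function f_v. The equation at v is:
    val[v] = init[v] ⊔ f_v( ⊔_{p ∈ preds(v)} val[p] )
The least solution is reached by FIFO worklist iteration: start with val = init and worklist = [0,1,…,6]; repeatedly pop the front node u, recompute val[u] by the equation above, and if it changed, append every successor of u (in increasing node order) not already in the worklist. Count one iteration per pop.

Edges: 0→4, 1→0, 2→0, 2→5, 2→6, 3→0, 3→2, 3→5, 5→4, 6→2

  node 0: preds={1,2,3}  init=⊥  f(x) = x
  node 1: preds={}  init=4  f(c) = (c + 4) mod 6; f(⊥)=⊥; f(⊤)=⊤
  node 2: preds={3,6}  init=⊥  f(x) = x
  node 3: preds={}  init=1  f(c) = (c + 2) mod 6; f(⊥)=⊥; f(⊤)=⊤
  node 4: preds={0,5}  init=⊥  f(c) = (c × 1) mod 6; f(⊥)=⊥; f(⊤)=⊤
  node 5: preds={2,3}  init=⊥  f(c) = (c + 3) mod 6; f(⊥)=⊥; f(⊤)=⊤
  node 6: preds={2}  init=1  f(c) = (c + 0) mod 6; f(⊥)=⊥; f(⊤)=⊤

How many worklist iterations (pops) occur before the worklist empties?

9

Iteration log — 9 steps:
  step 1. node 0  ⊔preds=⊤  new=⊤  old=⊥  +wl: 
  step 2. node 1  ⊔preds=⊥  new=4  stable
  step 3. node 2  ⊔preds=1  new=1  old=⊥  +wl: 0
  step 4. node 3  ⊔preds=⊥  new=1  stable
  step 5. node 4  ⊔preds=⊤  new=⊤  old=⊥  +wl: 
  step 6. node 5  ⊔preds=1  new=4  old=⊥  +wl: 4
  step 7. node 6  ⊔preds=1  new=1  stable
  step 8. node 0  ⊔preds=⊤  new=⊤  stable
  step 9. node 4  ⊔preds=⊤  new=⊤  stable

Least fixpoint reached:
  node 0: ⊤
  node 1: 4
  node 2: 1
  node 3: 1
  node 4: ⊤
  node 5: 4
  node 6: 1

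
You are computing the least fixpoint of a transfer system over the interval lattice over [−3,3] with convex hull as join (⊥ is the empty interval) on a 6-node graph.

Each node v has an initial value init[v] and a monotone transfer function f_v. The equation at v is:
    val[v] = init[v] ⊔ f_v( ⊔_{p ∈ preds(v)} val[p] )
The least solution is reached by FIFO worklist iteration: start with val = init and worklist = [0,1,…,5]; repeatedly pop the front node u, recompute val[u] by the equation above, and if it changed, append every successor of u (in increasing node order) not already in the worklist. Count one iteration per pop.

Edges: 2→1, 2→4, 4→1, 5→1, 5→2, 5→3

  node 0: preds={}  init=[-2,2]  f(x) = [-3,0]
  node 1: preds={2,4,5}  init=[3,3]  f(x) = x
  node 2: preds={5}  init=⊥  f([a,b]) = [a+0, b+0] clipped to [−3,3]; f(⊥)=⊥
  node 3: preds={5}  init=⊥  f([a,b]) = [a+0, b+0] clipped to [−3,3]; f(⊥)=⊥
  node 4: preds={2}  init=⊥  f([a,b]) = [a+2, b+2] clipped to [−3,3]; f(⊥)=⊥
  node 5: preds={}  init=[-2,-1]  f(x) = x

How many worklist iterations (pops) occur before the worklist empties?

7

Iteration log — 7 steps:
  step 1. node 0  ⊔preds=⊥  new=[-3,2]  old=[-2,2]  +wl: 
  step 2. node 1  ⊔preds=[-2,-1]  new=[-2,3]  old=[3,3]  +wl: 
  step 3. node 2  ⊔preds=[-2,-1]  new=[-2,-1]  old=⊥  +wl: 1
  step 4. node 3  ⊔preds=[-2,-1]  new=[-2,-1]  old=⊥  +wl: 
  step 5. node 4  ⊔preds=[-2,-1]  new=[0,1]  old=⊥  +wl: 
  step 6. node 5  ⊔preds=⊥  new=[-2,-1]  stable
  step 7. node 1  ⊔preds=[-2,1]  new=[-2,3]  stable

Least fixpoint reached:
  node 0: [-3,2]
  node 1: [-2,3]
  node 2: [-2,-1]
  node 3: [-2,-1]
  node 4: [0,1]
  node 5: [-2,-1]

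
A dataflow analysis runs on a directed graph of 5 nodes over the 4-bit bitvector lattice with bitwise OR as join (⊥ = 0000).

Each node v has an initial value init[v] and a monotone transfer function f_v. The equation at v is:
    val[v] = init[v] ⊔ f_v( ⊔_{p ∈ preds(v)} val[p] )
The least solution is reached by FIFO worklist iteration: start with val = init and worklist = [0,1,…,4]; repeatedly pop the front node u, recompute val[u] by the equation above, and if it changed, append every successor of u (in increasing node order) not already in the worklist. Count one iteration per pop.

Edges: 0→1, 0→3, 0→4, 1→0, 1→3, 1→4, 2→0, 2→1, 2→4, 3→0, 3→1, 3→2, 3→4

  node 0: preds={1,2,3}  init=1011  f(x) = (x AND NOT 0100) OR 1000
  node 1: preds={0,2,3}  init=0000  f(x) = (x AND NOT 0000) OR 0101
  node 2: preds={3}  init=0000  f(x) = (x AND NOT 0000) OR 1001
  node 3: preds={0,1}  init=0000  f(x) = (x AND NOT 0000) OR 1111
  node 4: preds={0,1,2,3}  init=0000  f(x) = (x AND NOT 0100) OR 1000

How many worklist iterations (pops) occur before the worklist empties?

Worklist (11 pops):
  #1 pop 0: in=0000 → 1011 (no change)
  #2 pop 1: in=1011 → 1111 (was 0000); enqueue [0]
  #3 pop 2: in=0000 → 1001 (was 0000); enqueue [1]
  #4 pop 3: in=1111 → 1111 (was 0000); enqueue [2]
  #5 pop 4: in=1111 → 1011 (was 0000); enqueue []
  #6 pop 0: in=1111 → 1011 (no change)
  #7 pop 1: in=1111 → 1111 (no change)
  #8 pop 2: in=1111 → 1111 (was 1001); enqueue [0,1,4]
  #9 pop 0: in=1111 → 1011 (no change)
  #10 pop 1: in=1111 → 1111 (no change)
  #11 pop 4: in=1111 → 1011 (no change)

Fixpoint:
  val[0] = 1011
  val[1] = 1111
  val[2] = 1111
  val[3] = 1111
  val[4] = 1011

11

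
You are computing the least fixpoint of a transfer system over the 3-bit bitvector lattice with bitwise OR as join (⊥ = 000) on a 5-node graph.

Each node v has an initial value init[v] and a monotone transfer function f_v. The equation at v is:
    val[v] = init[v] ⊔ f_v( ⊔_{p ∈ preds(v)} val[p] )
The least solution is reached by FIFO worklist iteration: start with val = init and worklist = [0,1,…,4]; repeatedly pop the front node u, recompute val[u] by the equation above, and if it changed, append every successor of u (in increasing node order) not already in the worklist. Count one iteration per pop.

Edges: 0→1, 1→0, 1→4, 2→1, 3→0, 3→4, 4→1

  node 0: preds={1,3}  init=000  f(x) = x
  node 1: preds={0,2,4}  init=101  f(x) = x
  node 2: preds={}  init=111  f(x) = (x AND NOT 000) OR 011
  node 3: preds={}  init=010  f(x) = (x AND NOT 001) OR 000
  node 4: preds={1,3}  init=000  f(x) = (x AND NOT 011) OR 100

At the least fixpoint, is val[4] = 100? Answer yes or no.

yes

Worklist (7 pops):
  #1 pop 0: in=111 → 111 (was 000); enqueue []
  #2 pop 1: in=111 → 111 (was 101); enqueue [0]
  #3 pop 2: in=000 → 111 (no change)
  #4 pop 3: in=000 → 010 (no change)
  #5 pop 4: in=111 → 100 (was 000); enqueue [1]
  #6 pop 0: in=111 → 111 (no change)
  #7 pop 1: in=111 → 111 (no change)

Fixpoint:
  val[0] = 111
  val[1] = 111
  val[2] = 111
  val[3] = 010
  val[4] = 100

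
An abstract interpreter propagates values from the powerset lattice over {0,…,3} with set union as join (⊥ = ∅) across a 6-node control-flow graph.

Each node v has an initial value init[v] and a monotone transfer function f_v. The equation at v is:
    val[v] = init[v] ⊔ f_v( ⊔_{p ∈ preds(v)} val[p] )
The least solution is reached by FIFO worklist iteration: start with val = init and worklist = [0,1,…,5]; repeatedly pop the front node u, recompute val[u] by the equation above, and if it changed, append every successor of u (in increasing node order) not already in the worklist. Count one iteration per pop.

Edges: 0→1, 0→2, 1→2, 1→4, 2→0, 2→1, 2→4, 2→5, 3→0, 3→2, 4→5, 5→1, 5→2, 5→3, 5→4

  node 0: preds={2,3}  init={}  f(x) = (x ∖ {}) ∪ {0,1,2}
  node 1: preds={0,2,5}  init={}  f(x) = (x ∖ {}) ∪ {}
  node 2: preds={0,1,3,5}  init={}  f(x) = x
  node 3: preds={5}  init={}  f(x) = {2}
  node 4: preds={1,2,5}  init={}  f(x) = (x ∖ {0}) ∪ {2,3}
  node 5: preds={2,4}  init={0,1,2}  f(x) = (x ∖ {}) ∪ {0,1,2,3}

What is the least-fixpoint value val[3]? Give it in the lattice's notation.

Worklist (15 pops):
  #1 pop 0: in={} → {0,1,2} (was {}); enqueue []
  #2 pop 1: in={0,1,2} → {0,1,2} (was {}); enqueue []
  #3 pop 2: in={0,1,2} → {0,1,2} (was {}); enqueue [0,1]
  #4 pop 3: in={0,1,2} → {2} (was {}); enqueue [2]
  #5 pop 4: in={0,1,2} → {1,2,3} (was {}); enqueue []
  #6 pop 5: in={0,1,2,3} → {0,1,2,3} (was {0,1,2}); enqueue [3,4]
  #7 pop 0: in={0,1,2} → {0,1,2} (no change)
  #8 pop 1: in={0,1,2,3} → {0,1,2,3} (was {0,1,2}); enqueue []
  #9 pop 2: in={0,1,2,3} → {0,1,2,3} (was {0,1,2}); enqueue [0,1,5]
  #10 pop 3: in={0,1,2,3} → {2} (no change)
  #11 pop 4: in={0,1,2,3} → {1,2,3} (no change)
  #12 pop 0: in={0,1,2,3} → {0,1,2,3} (was {0,1,2}); enqueue [2]
  #13 pop 1: in={0,1,2,3} → {0,1,2,3} (no change)
  #14 pop 5: in={0,1,2,3} → {0,1,2,3} (no change)
  #15 pop 2: in={0,1,2,3} → {0,1,2,3} (no change)

Fixpoint:
  val[0] = {0,1,2,3}
  val[1] = {0,1,2,3}
  val[2] = {0,1,2,3}
  val[3] = {2}
  val[4] = {1,2,3}
  val[5] = {0,1,2,3}

{2}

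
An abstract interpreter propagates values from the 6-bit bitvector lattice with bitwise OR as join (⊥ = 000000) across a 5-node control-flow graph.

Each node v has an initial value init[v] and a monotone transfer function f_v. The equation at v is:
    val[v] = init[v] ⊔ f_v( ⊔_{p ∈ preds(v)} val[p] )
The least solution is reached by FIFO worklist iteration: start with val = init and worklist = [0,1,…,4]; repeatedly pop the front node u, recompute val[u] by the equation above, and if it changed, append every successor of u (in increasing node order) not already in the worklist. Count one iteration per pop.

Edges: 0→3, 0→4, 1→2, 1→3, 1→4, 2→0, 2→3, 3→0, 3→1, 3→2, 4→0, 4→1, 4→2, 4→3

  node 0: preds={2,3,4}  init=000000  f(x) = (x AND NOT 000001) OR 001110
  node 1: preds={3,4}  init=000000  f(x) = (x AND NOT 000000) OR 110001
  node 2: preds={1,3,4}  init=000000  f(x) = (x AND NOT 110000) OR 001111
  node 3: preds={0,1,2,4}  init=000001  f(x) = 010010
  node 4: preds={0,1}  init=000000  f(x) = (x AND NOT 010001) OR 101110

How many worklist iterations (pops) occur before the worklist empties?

Iteration log — 10 steps:
  step 1. node 0  ⊔preds=000001  new=001110  old=000000  +wl: 
  step 2. node 1  ⊔preds=000001  new=110001  old=000000  +wl: 
  step 3. node 2  ⊔preds=110001  new=001111  old=000000  +wl: 0
  step 4. node 3  ⊔preds=111111  new=010011  old=000001  +wl: 1,2
  step 5. node 4  ⊔preds=111111  new=101110  old=000000  +wl: 3
  step 6. node 0  ⊔preds=111111  new=111110  old=001110  +wl: 4
  step 7. node 1  ⊔preds=111111  new=111111  old=110001  +wl: 
  step 8. node 2  ⊔preds=111111  new=001111  stable
  step 9. node 3  ⊔preds=111111  new=010011  stable
  step 10. node 4  ⊔preds=111111  new=101110  stable

Least fixpoint reached:
  node 0: 111110
  node 1: 111111
  node 2: 001111
  node 3: 010011
  node 4: 101110

10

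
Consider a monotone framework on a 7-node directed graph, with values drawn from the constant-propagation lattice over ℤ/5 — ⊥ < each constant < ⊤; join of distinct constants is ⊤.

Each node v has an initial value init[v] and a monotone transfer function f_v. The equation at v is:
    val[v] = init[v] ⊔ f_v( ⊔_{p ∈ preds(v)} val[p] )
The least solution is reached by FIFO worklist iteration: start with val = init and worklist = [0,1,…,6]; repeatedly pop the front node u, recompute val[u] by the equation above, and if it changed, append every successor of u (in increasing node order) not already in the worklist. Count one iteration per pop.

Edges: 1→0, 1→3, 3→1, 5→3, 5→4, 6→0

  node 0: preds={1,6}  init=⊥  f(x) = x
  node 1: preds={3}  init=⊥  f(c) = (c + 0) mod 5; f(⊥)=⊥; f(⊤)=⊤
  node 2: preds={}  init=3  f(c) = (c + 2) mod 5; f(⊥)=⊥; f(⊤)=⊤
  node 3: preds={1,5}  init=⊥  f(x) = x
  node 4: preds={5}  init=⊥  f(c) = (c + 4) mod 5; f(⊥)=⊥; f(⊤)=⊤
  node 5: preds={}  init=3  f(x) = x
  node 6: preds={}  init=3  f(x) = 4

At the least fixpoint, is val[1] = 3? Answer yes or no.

yes

Worklist (10 pops):
  #1 pop 0: in=3 → 3 (was ⊥); enqueue []
  #2 pop 1: in=⊥ → ⊥ (no change)
  #3 pop 2: in=⊥ → 3 (no change)
  #4 pop 3: in=3 → 3 (was ⊥); enqueue [1]
  #5 pop 4: in=3 → 2 (was ⊥); enqueue []
  #6 pop 5: in=⊥ → 3 (no change)
  #7 pop 6: in=⊥ → ⊤ (was 3); enqueue [0]
  #8 pop 1: in=3 → 3 (was ⊥); enqueue [3]
  #9 pop 0: in=⊤ → ⊤ (was 3); enqueue []
  #10 pop 3: in=3 → 3 (no change)

Fixpoint:
  val[0] = ⊤
  val[1] = 3
  val[2] = 3
  val[3] = 3
  val[4] = 2
  val[5] = 3
  val[6] = ⊤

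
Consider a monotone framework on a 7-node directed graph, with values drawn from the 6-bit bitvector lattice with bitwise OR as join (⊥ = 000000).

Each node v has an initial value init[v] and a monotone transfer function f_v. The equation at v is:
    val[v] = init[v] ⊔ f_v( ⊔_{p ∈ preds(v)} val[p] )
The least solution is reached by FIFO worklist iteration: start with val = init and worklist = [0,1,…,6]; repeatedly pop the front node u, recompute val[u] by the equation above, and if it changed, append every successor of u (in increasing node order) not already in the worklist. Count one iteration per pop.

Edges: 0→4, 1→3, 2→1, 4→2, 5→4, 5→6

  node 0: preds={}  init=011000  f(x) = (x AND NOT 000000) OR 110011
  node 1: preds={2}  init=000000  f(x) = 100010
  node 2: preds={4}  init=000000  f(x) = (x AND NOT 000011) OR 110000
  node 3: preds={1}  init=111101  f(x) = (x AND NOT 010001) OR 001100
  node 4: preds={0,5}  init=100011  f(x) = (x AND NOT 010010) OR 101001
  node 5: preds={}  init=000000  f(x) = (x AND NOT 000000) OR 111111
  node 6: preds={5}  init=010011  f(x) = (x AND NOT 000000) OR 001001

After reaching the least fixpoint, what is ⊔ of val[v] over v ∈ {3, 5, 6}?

111111

Worklist (13 pops):
  #1 pop 0: in=000000 → 111011 (was 011000); enqueue []
  #2 pop 1: in=000000 → 100010 (was 000000); enqueue []
  #3 pop 2: in=100011 → 110000 (was 000000); enqueue [1]
  #4 pop 3: in=100010 → 111111 (was 111101); enqueue []
  #5 pop 4: in=111011 → 101011 (was 100011); enqueue [2]
  #6 pop 5: in=000000 → 111111 (was 000000); enqueue [4]
  #7 pop 6: in=111111 → 111111 (was 010011); enqueue []
  #8 pop 1: in=110000 → 100010 (no change)
  #9 pop 2: in=101011 → 111000 (was 110000); enqueue [1]
  #10 pop 4: in=111111 → 101111 (was 101011); enqueue [2]
  #11 pop 1: in=111000 → 100010 (no change)
  #12 pop 2: in=101111 → 111100 (was 111000); enqueue [1]
  #13 pop 1: in=111100 → 100010 (no change)

Fixpoint:
  val[0] = 111011
  val[1] = 100010
  val[2] = 111100
  val[3] = 111111
  val[4] = 101111
  val[5] = 111111
  val[6] = 111111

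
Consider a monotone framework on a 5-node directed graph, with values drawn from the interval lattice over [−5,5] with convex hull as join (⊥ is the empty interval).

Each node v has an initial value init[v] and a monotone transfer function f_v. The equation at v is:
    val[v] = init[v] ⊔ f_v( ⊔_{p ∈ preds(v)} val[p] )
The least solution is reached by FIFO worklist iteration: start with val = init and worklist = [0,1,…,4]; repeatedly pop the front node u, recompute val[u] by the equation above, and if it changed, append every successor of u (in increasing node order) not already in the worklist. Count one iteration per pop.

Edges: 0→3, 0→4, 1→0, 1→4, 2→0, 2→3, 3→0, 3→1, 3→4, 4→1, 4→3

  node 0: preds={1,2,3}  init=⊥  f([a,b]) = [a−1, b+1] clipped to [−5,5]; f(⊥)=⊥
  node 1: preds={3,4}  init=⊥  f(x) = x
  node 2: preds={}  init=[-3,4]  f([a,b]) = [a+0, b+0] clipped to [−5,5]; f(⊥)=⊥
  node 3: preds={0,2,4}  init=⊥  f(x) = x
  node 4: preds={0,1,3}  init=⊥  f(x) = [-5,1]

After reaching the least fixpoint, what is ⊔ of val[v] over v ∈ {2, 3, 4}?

[-5,5]

Iteration log — 11 steps:
  step 1. node 0  ⊔preds=[-3,4]  new=[-4,5]  old=⊥  +wl: 
  step 2. node 1  ⊔preds=⊥  new=⊥  stable
  step 3. node 2  ⊔preds=⊥  new=[-3,4]  stable
  step 4. node 3  ⊔preds=[-4,5]  new=[-4,5]  old=⊥  +wl: 0,1
  step 5. node 4  ⊔preds=[-4,5]  new=[-5,1]  old=⊥  +wl: 3
  step 6. node 0  ⊔preds=[-4,5]  new=[-5,5]  old=[-4,5]  +wl: 4
  step 7. node 1  ⊔preds=[-5,5]  new=[-5,5]  old=⊥  +wl: 0
  step 8. node 3  ⊔preds=[-5,5]  new=[-5,5]  old=[-4,5]  +wl: 1
  step 9. node 4  ⊔preds=[-5,5]  new=[-5,1]  stable
  step 10. node 0  ⊔preds=[-5,5]  new=[-5,5]  stable
  step 11. node 1  ⊔preds=[-5,5]  new=[-5,5]  stable

Least fixpoint reached:
  node 0: [-5,5]
  node 1: [-5,5]
  node 2: [-3,4]
  node 3: [-5,5]
  node 4: [-5,1]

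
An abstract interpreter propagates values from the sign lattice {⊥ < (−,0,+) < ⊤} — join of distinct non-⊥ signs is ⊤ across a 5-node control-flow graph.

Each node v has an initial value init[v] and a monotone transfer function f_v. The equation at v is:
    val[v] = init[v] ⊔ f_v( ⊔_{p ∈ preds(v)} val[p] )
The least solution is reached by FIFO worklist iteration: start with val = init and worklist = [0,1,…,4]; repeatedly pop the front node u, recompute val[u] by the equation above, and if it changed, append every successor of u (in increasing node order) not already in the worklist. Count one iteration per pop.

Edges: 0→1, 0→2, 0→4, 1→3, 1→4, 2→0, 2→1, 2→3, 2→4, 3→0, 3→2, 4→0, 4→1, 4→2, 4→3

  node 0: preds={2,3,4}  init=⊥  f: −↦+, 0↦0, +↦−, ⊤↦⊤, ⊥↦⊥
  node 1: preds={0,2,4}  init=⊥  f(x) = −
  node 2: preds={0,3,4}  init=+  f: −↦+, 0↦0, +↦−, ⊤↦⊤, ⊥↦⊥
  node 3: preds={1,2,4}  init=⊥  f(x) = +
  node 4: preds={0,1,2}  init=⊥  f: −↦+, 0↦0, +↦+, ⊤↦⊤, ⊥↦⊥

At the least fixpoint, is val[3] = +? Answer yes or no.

Iteration log — 11 steps:
  step 1. node 0  ⊔preds=+  new=−  old=⊥  +wl: 
  step 2. node 1  ⊔preds=⊤  new=−  old=⊥  +wl: 
  step 3. node 2  ⊔preds=−  new=+  stable
  step 4. node 3  ⊔preds=⊤  new=+  old=⊥  +wl: 0,2
  step 5. node 4  ⊔preds=⊤  new=⊤  old=⊥  +wl: 1,3
  step 6. node 0  ⊔preds=⊤  new=⊤  old=−  +wl: 4
  step 7. node 2  ⊔preds=⊤  new=⊤  old=+  +wl: 0
  step 8. node 1  ⊔preds=⊤  new=−  stable
  step 9. node 3  ⊔preds=⊤  new=+  stable
  step 10. node 4  ⊔preds=⊤  new=⊤  stable
  step 11. node 0  ⊔preds=⊤  new=⊤  stable

Least fixpoint reached:
  node 0: ⊤
  node 1: −
  node 2: ⊤
  node 3: +
  node 4: ⊤

yes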